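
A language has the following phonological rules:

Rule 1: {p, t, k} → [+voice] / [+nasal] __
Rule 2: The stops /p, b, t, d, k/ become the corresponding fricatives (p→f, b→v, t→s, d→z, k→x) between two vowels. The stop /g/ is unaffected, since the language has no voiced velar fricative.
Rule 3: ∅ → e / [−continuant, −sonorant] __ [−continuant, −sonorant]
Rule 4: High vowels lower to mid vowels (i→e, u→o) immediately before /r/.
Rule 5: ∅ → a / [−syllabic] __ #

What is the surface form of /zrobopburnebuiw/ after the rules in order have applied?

Rule 1 (post-nasal voicing): no segment meets the environment; /zrobopburnebuiw/ is unchanged.
Rule 2 (intervocalic spirantization): /b/ is a stop between vowels /o/ and /o/, so it spirantizes to the fricative [v]. /b/ is a stop between vowels /e/ and /u/, so it spirantizes to the fricative [v]. /zrobopburnebuiw/ → zrovopburnevuiw.
Rule 3 (stop-cluster e-epenthesis): /p/ and /b/ form a stop–stop cluster, so [e] is inserted between them. /zrovopburnevuiw/ → zrovopeburnevuiw.
Rule 4 (pre-rhotic lowering): /u/ is a high vowel immediately before /r/, so it lowers to [o]. /zrovopeburnevuiw/ → zrovopebornevuiw.
Rule 5 (final a-epenthesis): the form ends in the consonant /w/, so [a] is inserted word-finally. /zrovopebornevuiw/ → zrovopebornevuiwa.

zrovopebornevuiwa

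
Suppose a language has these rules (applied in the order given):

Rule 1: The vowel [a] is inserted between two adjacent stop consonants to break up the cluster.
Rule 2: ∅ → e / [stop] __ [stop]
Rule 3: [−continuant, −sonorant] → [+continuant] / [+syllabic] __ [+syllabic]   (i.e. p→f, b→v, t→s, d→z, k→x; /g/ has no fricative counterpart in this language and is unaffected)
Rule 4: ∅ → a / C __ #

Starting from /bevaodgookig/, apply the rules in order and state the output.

Rule 1 (stop-cluster a-epenthesis): /d/ and /g/ form a stop–stop cluster, so [a] is inserted between them. /bevaodgookig/ → bevaodagookig.
Rule 2 (stop-cluster e-epenthesis): no segment meets the environment; /bevaodagookig/ is unchanged.
Rule 3 (intervocalic spirantization): /d/ is a stop between vowels /o/ and /a/, so it spirantizes to the fricative [z]. /k/ is a stop between vowels /o/ and /i/, so it spirantizes to the fricative [x]. /bevaodagookig/ → bevaozagooxig.
Rule 4 (final a-epenthesis): the form ends in the consonant /g/, so [a] is inserted word-finally. /bevaozagooxig/ → bevaozagooxiga.

bevaozagooxiga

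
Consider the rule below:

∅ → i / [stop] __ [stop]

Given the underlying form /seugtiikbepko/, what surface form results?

seugitiikibepiko

/g/ and /t/ form a stop–stop cluster, so [i] is inserted between them.
/k/ and /b/ form a stop–stop cluster, so [i] is inserted between them.
/p/ and /k/ form a stop–stop cluster, so [i] is inserted between them.
Surface form: [seugitiikibepiko].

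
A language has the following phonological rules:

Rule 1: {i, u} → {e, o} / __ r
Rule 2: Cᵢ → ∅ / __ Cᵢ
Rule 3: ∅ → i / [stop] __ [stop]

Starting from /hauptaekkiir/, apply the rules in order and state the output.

Rule 1 (pre-rhotic lowering): /i/ is a high vowel immediately before /r/, so it lowers to [e]. /hauptaekkiir/ → hauptaekkier.
Rule 2 (degemination): /kk/ is a geminate; the first /k/ deletes. /hauptaekkier/ → hauptaekier.
Rule 3 (stop-cluster i-epenthesis): /p/ and /t/ form a stop–stop cluster, so [i] is inserted between them. /hauptaekier/ → haupitaekier.

haupitaekier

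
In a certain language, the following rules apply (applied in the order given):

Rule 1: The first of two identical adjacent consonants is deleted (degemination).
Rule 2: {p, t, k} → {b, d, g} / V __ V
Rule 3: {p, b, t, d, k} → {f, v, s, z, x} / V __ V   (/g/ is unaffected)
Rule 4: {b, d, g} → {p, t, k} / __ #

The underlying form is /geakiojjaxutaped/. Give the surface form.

geagiojaxuzavet

Rule 1 (degemination): /jj/ is a geminate; the first /j/ deletes. /geakiojjaxutaped/ → geakiojaxutaped.
Rule 2 (intervocalic voicing): /k/ is a voiceless stop between vowels /a/ and /i/, so it voices to [g]. /t/ is a voiceless stop between vowels /u/ and /a/, so it voices to [d]. /p/ is a voiceless stop between vowels /a/ and /e/, so it voices to [b]. /geakiojaxutaped/ → geagiojaxudabed.
Rule 3 (intervocalic spirantization): /d/ is a stop between vowels /u/ and /a/, so it spirantizes to the fricative [z]. /b/ is a stop between vowels /a/ and /e/, so it spirantizes to the fricative [v]. /geagiojaxudabed/ → geagiojaxuzaved.
Rule 4 (final devoicing): /d/ is a voiced stop in word-final position, so it devoices to [t]. /geagiojaxuzaved/ → geagiojaxuzavet.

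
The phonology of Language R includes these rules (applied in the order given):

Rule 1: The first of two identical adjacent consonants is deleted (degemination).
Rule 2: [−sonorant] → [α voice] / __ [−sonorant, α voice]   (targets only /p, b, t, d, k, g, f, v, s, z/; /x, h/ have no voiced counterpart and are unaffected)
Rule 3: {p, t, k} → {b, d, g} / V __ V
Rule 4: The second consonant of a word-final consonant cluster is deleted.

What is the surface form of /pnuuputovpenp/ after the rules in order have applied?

pnuubudofpen

Rule 1 (degemination): no segment meets the environment; /pnuuputovpenp/ is unchanged.
Rule 2 (regressive voicing assimilation): /v/ precedes the voiceless obstruent /p/, so it devoices to [f] by assimilation. /pnuuputovpenp/ → pnuuputofpenp.
Rule 3 (intervocalic voicing): /p/ is a voiceless stop between vowels /u/ and /u/, so it voices to [b]. /t/ is a voiceless stop between vowels /u/ and /o/, so it voices to [d]. /pnuuputofpenp/ → pnuubudofpenp.
Rule 4 (final cluster simplification): /p/ is the second consonant of a word-final cluster /np/, so it deletes. /pnuubudofpenp/ → pnuubudofpen.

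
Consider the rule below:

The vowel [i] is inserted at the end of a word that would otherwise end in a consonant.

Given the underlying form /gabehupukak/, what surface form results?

gabehupukaki

the form ends in the consonant /k/, so [i] is inserted word-finally.
Surface form: [gabehupukaki].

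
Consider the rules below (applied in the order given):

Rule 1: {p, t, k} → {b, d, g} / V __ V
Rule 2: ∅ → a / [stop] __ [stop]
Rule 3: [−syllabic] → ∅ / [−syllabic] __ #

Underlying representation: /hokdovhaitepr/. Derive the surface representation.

hokadovhaidep

Rule 1 (intervocalic voicing): /t/ is a voiceless stop between vowels /i/ and /e/, so it voices to [d]. /hokdovhaitepr/ → hokdovhaidepr.
Rule 2 (stop-cluster a-epenthesis): /k/ and /d/ form a stop–stop cluster, so [a] is inserted between them. /hokdovhaidepr/ → hokadovhaidepr.
Rule 3 (final cluster simplification): /r/ is the second consonant of a word-final cluster /pr/, so it deletes. /hokadovhaidepr/ → hokadovhaidep.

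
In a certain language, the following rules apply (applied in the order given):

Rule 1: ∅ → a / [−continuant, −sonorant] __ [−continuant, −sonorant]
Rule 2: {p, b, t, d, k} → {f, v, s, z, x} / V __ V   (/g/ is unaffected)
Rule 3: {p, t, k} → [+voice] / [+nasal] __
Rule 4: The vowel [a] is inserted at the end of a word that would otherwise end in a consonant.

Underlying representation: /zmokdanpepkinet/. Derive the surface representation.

Rule 1 (stop-cluster a-epenthesis): /k/ and /d/ form a stop–stop cluster, so [a] is inserted between them. /p/ and /k/ form a stop–stop cluster, so [a] is inserted between them. /zmokdanpepkinet/ → zmokadanpepakinet.
Rule 2 (intervocalic spirantization): /k/ is a stop between vowels /o/ and /a/, so it spirantizes to the fricative [x]. /d/ is a stop between vowels /a/ and /a/, so it spirantizes to the fricative [z]. /p/ is a stop between vowels /e/ and /a/, so it spirantizes to the fricative [f]. /k/ is a stop between vowels /a/ and /i/, so it spirantizes to the fricative [x]. /zmokadanpepakinet/ → zmoxazanpefaxinet.
Rule 3 (post-nasal voicing): /p/ is a voiceless stop immediately after the nasal /n/, so it voices to [b]. /zmoxazanpefaxinet/ → zmoxazanbefaxinet.
Rule 4 (final a-epenthesis): the form ends in the consonant /t/, so [a] is inserted word-finally. /zmoxazanbefaxinet/ → zmoxazanbefaxineta.

zmoxazanbefaxineta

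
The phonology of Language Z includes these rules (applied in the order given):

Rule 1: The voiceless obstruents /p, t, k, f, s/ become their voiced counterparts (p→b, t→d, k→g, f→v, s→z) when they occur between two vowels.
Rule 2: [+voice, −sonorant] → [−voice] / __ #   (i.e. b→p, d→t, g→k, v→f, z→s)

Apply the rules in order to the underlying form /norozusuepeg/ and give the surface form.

Rule 1 (intervocalic voicing): /s/ is a voiceless obstruent between vowels /u/ and /u/, so it voices to [z]. /p/ is a voiceless obstruent between vowels /e/ and /e/, so it voices to [b]. /norozusuepeg/ → norozuzuebeg.
Rule 2 (final devoicing): /g/ is a voiced obstruent in word-final position, so it devoices to [k]. /norozuzuebeg/ → norozuzuebek.

norozuzuebek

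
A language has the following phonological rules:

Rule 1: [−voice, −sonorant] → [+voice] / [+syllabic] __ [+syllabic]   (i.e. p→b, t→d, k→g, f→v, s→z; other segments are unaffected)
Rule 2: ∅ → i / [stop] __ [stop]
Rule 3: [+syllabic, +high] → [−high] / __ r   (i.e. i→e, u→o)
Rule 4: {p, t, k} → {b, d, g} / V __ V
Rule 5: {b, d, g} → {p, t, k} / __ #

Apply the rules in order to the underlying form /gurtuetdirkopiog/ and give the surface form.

Rule 1 (intervocalic voicing): /p/ is a voiceless obstruent between vowels /o/ and /i/, so it voices to [b]. /gurtuetdirkopiog/ → gurtuetdirkobiog.
Rule 2 (stop-cluster i-epenthesis): /t/ and /d/ form a stop–stop cluster, so [i] is inserted between them. /gurtuetdirkobiog/ → gurtuetidirkobiog.
Rule 3 (pre-rhotic lowering): /u/ is a high vowel immediately before /r/, so it lowers to [o]. /i/ is a high vowel immediately before /r/, so it lowers to [e]. /gurtuetidirkobiog/ → gortuetiderkobiog.
Rule 4 (intervocalic voicing): /t/ is a voiceless stop between vowels /e/ and /i/, so it voices to [d]. /gortuetiderkobiog/ → gortuediderkobiog.
Rule 5 (final devoicing): /g/ is a voiced stop in word-final position, so it devoices to [k]. /gortuediderkobiog/ → gortuediderkobiok.

gortuediderkobiok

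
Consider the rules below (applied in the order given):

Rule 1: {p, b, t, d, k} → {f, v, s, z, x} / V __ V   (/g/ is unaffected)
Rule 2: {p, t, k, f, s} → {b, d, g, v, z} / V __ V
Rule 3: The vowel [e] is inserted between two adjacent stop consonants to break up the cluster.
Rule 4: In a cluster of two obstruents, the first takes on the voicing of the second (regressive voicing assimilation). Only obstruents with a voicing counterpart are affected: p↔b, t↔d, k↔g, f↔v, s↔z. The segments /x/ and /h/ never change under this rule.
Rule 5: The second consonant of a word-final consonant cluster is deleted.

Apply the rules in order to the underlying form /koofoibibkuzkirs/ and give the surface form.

koovoivibekuskir

Rule 1 (intervocalic spirantization): /b/ is a stop between vowels /i/ and /i/, so it spirantizes to the fricative [v]. /koofoibibkuzkirs/ → koofoivibkuzkirs.
Rule 2 (intervocalic voicing): /f/ is a voiceless obstruent between vowels /o/ and /o/, so it voices to [v]. /koofoivibkuzkirs/ → koovoivibkuzkirs.
Rule 3 (stop-cluster e-epenthesis): /b/ and /k/ form a stop–stop cluster, so [e] is inserted between them. /koovoivibkuzkirs/ → koovoivibekuzkirs.
Rule 4 (regressive voicing assimilation): /z/ precedes the voiceless obstruent /k/, so it devoices to [s] by assimilation. /koovoivibekuzkirs/ → koovoivibekuskirs.
Rule 5 (final cluster simplification): /s/ is the second consonant of a word-final cluster /rs/, so it deletes. /koovoivibekuskirs/ → koovoivibekuskir.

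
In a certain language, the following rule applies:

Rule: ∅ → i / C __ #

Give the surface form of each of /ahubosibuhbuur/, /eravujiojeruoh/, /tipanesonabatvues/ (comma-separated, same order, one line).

/ahubosibuhbuur/: the form ends in the consonant /r/, so [i] is inserted word-finally. → [ahubosibuhbuuri].
/eravujiojeruoh/: the form ends in the consonant /h/, so [i] is inserted word-finally. → [eravujiojeruohi].
/tipanesonabatvues/: the form ends in the consonant /s/, so [i] is inserted word-finally. → [tipanesonabatvuesi].

ahubosibuhbuuri, eravujiojeruohi, tipanesonabatvuesi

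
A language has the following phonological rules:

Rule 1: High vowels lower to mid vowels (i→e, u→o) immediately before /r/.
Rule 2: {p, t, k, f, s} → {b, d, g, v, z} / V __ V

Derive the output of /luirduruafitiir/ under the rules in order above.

Rule 1 (pre-rhotic lowering): /i/ is a high vowel immediately before /r/, so it lowers to [e]. /u/ is a high vowel immediately before /r/, so it lowers to [o]. /i/ is a high vowel immediately before /r/, so it lowers to [e]. /luirduruafitiir/ → luerdoruafitier.
Rule 2 (intervocalic voicing): /f/ is a voiceless obstruent between vowels /a/ and /i/, so it voices to [v]. /t/ is a voiceless obstruent between vowels /i/ and /i/, so it voices to [d]. /luerdoruafitier/ → luerdoruavidier.

luerdoruavidier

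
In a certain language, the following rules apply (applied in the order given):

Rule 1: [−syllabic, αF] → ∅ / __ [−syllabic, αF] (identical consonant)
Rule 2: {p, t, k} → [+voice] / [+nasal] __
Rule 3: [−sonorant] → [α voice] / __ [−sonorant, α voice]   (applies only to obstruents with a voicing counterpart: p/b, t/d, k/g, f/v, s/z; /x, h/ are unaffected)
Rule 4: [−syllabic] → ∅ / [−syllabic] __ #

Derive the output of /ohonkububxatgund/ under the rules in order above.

ohongubupxadgun

Rule 1 (degemination): no segment meets the environment; /ohonkububxatgund/ is unchanged.
Rule 2 (post-nasal voicing): /k/ is a voiceless stop immediately after the nasal /n/, so it voices to [g]. /ohonkububxatgund/ → ohongububxatgund.
Rule 3 (regressive voicing assimilation): /b/ precedes the voiceless obstruent /x/, so it devoices to [p] by assimilation. /t/ precedes the voiced obstruent /g/, so it voices to [d] by assimilation. /ohongububxatgund/ → ohongubupxadgund.
Rule 4 (final cluster simplification): /d/ is the second consonant of a word-final cluster /nd/, so it deletes. /ohongubupxadgund/ → ohongubupxadgun.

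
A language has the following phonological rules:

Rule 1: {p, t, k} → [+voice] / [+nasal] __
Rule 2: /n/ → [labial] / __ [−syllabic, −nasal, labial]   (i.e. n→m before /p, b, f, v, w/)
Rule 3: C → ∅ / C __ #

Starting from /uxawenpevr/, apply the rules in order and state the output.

Rule 1 (post-nasal voicing): /p/ is a voiceless stop immediately after the nasal /n/, so it voices to [b]. /uxawenpevr/ → uxawenbevr.
Rule 2 (nasal place assimilation): /n/ precedes the labial consonant /b/, so it assimilates in place to [m]. /uxawenbevr/ → uxawembevr.
Rule 3 (final cluster simplification): /r/ is the second consonant of a word-final cluster /vr/, so it deletes. /uxawembevr/ → uxawembev.

uxawembev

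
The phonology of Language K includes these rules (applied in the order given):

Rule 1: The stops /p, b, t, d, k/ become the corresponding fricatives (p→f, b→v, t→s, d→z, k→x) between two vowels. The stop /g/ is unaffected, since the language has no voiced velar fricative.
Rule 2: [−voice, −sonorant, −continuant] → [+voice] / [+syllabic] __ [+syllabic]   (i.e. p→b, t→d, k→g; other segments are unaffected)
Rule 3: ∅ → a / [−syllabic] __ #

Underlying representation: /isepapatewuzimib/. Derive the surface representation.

isefafasewuzimiba

Rule 1 (intervocalic spirantization): /p/ is a stop between vowels /e/ and /a/, so it spirantizes to the fricative [f]. /p/ is a stop between vowels /a/ and /a/, so it spirantizes to the fricative [f]. /t/ is a stop between vowels /a/ and /e/, so it spirantizes to the fricative [s]. /isepapatewuzimib/ → isefafasewuzimib.
Rule 2 (intervocalic voicing): no segment meets the environment; /isefafasewuzimib/ is unchanged.
Rule 3 (final a-epenthesis): the form ends in the consonant /b/, so [a] is inserted word-finally. /isefafasewuzimib/ → isefafasewuzimiba.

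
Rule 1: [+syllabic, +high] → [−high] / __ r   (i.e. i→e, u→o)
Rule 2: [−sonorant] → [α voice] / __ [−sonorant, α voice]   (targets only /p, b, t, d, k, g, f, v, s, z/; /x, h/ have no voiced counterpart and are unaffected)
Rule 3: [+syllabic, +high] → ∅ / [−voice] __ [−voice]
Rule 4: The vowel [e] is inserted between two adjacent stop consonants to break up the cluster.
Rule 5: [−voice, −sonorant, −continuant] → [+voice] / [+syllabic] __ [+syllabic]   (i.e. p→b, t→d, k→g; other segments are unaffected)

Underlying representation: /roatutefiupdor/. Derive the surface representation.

roadedefiubedor

Rule 1 (pre-rhotic lowering): no segment meets the environment; /roatutefiupdor/ is unchanged.
Rule 2 (regressive voicing assimilation): /p/ precedes the voiced obstruent /d/, so it voices to [b] by assimilation. /roatutefiupdor/ → roatutefiubdor.
Rule 3 (high vowel syncope): /u/ is a high vowel flanked by voiceless consonants /t/ and /t/, so it deletes. /roatutefiubdor/ → roattefiubdor.
Rule 4 (stop-cluster e-epenthesis): /t/ and /t/ form a stop–stop cluster, so [e] is inserted between them. /b/ and /d/ form a stop–stop cluster, so [e] is inserted between them. /roattefiubdor/ → roatetefiubedor.
Rule 5 (intervocalic voicing): /t/ is a voiceless stop between vowels /a/ and /e/, so it voices to [d]. /t/ is a voiceless stop between vowels /e/ and /e/, so it voices to [d]. /roatetefiubedor/ → roadedefiubedor.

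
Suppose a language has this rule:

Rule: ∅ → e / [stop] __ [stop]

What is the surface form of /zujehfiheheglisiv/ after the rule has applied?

zujehfiheheglisiv

No segment of /zujehfiheheglisiv/ meets the structural description of the rule, so the form surfaces unchanged.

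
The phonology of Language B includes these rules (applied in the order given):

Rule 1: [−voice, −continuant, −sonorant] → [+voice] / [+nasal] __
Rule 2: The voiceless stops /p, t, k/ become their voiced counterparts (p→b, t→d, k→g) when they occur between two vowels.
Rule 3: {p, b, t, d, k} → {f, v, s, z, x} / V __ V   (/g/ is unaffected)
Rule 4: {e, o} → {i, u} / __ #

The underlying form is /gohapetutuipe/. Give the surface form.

gohavezuzuivi

Rule 1 (post-nasal voicing): no segment meets the environment; /gohapetutuipe/ is unchanged.
Rule 2 (intervocalic voicing): /p/ is a voiceless stop between vowels /a/ and /e/, so it voices to [b]. /t/ is a voiceless stop between vowels /e/ and /u/, so it voices to [d]. /t/ is a voiceless stop between vowels /u/ and /u/, so it voices to [d]. /p/ is a voiceless stop between vowels /i/ and /e/, so it voices to [b]. /gohapetutuipe/ → gohabeduduibe.
Rule 3 (intervocalic spirantization): /b/ is a stop between vowels /a/ and /e/, so it spirantizes to the fricative [v]. /d/ is a stop between vowels /e/ and /u/, so it spirantizes to the fricative [z]. /d/ is a stop between vowels /u/ and /u/, so it spirantizes to the fricative [z]. /b/ is a stop between vowels /i/ and /e/, so it spirantizes to the fricative [v]. /gohabeduduibe/ → gohavezuzuive.
Rule 4 (final vowel raising): /e/ is a mid vowel in word-final position, so it raises to [i]. /gohavezuzuive/ → gohavezuzuivi.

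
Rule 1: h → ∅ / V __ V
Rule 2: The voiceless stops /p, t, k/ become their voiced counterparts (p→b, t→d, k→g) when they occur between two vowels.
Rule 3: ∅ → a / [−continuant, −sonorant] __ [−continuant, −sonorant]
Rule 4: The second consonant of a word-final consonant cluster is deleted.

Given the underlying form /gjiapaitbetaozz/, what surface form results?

Rule 1 (intervocalic h-deletion): no segment meets the environment; /gjiapaitbetaozz/ is unchanged.
Rule 2 (intervocalic voicing): /p/ is a voiceless stop between vowels /a/ and /a/, so it voices to [b]. /t/ is a voiceless stop between vowels /e/ and /a/, so it voices to [d]. /gjiapaitbetaozz/ → gjiabaitbedaozz.
Rule 3 (stop-cluster a-epenthesis): /t/ and /b/ form a stop–stop cluster, so [a] is inserted between them. /gjiabaitbedaozz/ → gjiabaitabedaozz.
Rule 4 (final cluster simplification): /z/ is the second consonant of a word-final cluster /zz/, so it deletes. /gjiabaitabedaozz/ → gjiabaitabedaoz.

gjiabaitabedaoz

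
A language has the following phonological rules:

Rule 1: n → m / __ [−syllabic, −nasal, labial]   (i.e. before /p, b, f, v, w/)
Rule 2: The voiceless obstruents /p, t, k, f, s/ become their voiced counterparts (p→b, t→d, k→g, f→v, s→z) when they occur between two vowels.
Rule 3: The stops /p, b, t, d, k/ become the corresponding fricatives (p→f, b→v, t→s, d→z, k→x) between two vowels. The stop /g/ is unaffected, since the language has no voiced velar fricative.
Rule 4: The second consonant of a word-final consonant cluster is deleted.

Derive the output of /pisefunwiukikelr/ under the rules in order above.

Rule 1 (nasal place assimilation): /n/ precedes the labial consonant /w/, so it assimilates in place to [m]. /pisefunwiukikelr/ → pisefumwiukikelr.
Rule 2 (intervocalic voicing): /s/ is a voiceless obstruent between vowels /i/ and /e/, so it voices to [z]. /f/ is a voiceless obstruent between vowels /e/ and /u/, so it voices to [v]. /k/ is a voiceless obstruent between vowels /u/ and /i/, so it voices to [g]. /k/ is a voiceless obstruent between vowels /i/ and /e/, so it voices to [g]. /pisefumwiukikelr/ → pizevumwiugigelr.
Rule 3 (intervocalic spirantization): no segment meets the environment; /pizevumwiugigelr/ is unchanged.
Rule 4 (final cluster simplification): /r/ is the second consonant of a word-final cluster /lr/, so it deletes. /pizevumwiugigelr/ → pizevumwiugigel.

pizevumwiugigel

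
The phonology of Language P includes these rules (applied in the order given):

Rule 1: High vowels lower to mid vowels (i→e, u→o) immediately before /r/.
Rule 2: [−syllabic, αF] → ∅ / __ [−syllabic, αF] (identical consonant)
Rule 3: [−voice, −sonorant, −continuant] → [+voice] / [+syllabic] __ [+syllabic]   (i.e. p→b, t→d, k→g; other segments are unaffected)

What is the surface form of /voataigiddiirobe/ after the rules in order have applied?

Rule 1 (pre-rhotic lowering): /i/ is a high vowel immediately before /r/, so it lowers to [e]. /voataigiddiirobe/ → voataigiddierobe.
Rule 2 (degemination): /dd/ is a geminate; the first /d/ deletes. /voataigiddierobe/ → voataigidierobe.
Rule 3 (intervocalic voicing): /t/ is a voiceless stop between vowels /a/ and /a/, so it voices to [d]. /voataigidierobe/ → voadaigidierobe.

voadaigidierobe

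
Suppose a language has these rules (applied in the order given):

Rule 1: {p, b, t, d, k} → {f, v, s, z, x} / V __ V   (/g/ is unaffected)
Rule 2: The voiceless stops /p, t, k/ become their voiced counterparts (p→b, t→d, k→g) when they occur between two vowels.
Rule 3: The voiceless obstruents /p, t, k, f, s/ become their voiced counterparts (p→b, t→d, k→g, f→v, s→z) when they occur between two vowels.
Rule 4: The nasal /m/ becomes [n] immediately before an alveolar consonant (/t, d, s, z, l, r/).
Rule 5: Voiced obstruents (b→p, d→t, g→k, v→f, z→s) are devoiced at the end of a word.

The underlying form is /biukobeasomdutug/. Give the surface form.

biuxoveazonduzuk

Rule 1 (intervocalic spirantization): /k/ is a stop between vowels /u/ and /o/, so it spirantizes to the fricative [x]. /b/ is a stop between vowels /o/ and /e/, so it spirantizes to the fricative [v]. /t/ is a stop between vowels /u/ and /u/, so it spirantizes to the fricative [s]. /biukobeasomdutug/ → biuxoveasomdusug.
Rule 2 (intervocalic voicing): no segment meets the environment; /biuxoveasomdusug/ is unchanged.
Rule 3 (intervocalic voicing): /s/ is a voiceless obstruent between vowels /a/ and /o/, so it voices to [z]. /s/ is a voiceless obstruent between vowels /u/ and /u/, so it voices to [z]. /biuxoveasomdusug/ → biuxoveazomduzug.
Rule 4 (nasal place assimilation): /m/ precedes the alveolar consonant /d/, so it assimilates in place to [n]. /biuxoveazomduzug/ → biuxoveazonduzug.
Rule 5 (final devoicing): /g/ is a voiced obstruent in word-final position, so it devoices to [k]. /biuxoveazonduzug/ → biuxoveazonduzuk.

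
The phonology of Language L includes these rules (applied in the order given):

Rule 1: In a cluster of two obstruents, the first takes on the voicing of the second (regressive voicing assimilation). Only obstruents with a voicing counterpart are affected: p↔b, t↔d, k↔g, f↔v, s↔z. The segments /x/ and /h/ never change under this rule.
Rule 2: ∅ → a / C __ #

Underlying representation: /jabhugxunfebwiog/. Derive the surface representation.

japhukxunfebwioga

Rule 1 (regressive voicing assimilation): /b/ precedes the voiceless obstruent /h/, so it devoices to [p] by assimilation. /g/ precedes the voiceless obstruent /x/, so it devoices to [k] by assimilation. /jabhugxunfebwiog/ → japhukxunfebwiog.
Rule 2 (final a-epenthesis): the form ends in the consonant /g/, so [a] is inserted word-finally. /japhukxunfebwiog/ → japhukxunfebwioga.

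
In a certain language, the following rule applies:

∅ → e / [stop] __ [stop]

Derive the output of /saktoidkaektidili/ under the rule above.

/k/ and /t/ form a stop–stop cluster, so [e] is inserted between them.
/d/ and /k/ form a stop–stop cluster, so [e] is inserted between them.
/k/ and /t/ form a stop–stop cluster, so [e] is inserted between them.
Surface form: [saketoidekaeketidili].

saketoidekaeketidili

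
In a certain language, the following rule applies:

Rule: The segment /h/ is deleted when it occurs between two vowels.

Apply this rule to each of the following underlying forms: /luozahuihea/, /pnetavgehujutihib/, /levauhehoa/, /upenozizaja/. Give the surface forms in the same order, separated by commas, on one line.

luozauiea, pnetavgeujutiib, levaueoa, upenozizaja

/luozahuihea/: /h/ occurs between vowels /a/ and /u/, so it deletes. /h/ occurs between vowels /i/ and /e/, so it deletes. → [luozauiea].
/pnetavgehujutihib/: /h/ occurs between vowels /e/ and /u/, so it deletes. /h/ occurs between vowels /i/ and /i/, so it deletes. → [pnetavgeujutiib].
/levauhehoa/: /h/ occurs between vowels /u/ and /e/, so it deletes. /h/ occurs between vowels /e/ and /o/, so it deletes. → [levaueoa].
/upenozizaja/: the rule's environment is not met; surfaces unchanged as [upenozizaja].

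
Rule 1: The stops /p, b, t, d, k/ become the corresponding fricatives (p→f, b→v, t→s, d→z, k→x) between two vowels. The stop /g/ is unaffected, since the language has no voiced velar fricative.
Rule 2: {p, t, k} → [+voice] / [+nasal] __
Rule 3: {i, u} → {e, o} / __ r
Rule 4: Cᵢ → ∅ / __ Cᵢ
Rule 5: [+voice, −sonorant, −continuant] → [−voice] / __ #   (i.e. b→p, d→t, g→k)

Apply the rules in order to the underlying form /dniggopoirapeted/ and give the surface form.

dnigofoerafeset

Rule 1 (intervocalic spirantization): /p/ is a stop between vowels /o/ and /o/, so it spirantizes to the fricative [f]. /p/ is a stop between vowels /a/ and /e/, so it spirantizes to the fricative [f]. /t/ is a stop between vowels /e/ and /e/, so it spirantizes to the fricative [s]. /dniggopoirapeted/ → dniggofoirafesed.
Rule 2 (post-nasal voicing): no segment meets the environment; /dniggofoirafesed/ is unchanged.
Rule 3 (pre-rhotic lowering): /i/ is a high vowel immediately before /r/, so it lowers to [e]. /dniggofoirafesed/ → dniggofoerafesed.
Rule 4 (degemination): /gg/ is a geminate; the first /g/ deletes. /dniggofoerafesed/ → dnigofoerafesed.
Rule 5 (final devoicing): /d/ is a voiced stop in word-final position, so it devoices to [t]. /dnigofoerafesed/ → dnigofoerafeset.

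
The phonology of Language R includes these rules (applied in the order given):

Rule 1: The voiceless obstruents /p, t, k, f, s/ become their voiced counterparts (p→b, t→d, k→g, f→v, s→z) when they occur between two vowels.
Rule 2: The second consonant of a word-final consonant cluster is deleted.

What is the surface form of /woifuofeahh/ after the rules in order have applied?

woivuoveah

Rule 1 (intervocalic voicing): /f/ is a voiceless obstruent between vowels /i/ and /u/, so it voices to [v]. /f/ is a voiceless obstruent between vowels /o/ and /e/, so it voices to [v]. /woifuofeahh/ → woivuoveahh.
Rule 2 (final cluster simplification): /h/ is the second consonant of a word-final cluster /hh/, so it deletes. /woivuoveahh/ → woivuoveah.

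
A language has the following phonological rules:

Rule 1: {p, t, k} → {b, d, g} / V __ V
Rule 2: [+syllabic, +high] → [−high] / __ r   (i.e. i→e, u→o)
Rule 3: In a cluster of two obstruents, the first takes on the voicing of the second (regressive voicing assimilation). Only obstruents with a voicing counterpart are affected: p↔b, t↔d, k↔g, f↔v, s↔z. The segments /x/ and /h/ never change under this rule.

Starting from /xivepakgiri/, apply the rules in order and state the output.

Rule 1 (intervocalic voicing): /p/ is a voiceless stop between vowels /e/ and /a/, so it voices to [b]. /xivepakgiri/ → xivebakgiri.
Rule 2 (pre-rhotic lowering): /i/ is a high vowel immediately before /r/, so it lowers to [e]. /xivebakgiri/ → xivebakgeri.
Rule 3 (regressive voicing assimilation): /k/ precedes the voiced obstruent /g/, so it voices to [g] by assimilation. /xivebakgeri/ → xivebaggeri.

xivebaggeri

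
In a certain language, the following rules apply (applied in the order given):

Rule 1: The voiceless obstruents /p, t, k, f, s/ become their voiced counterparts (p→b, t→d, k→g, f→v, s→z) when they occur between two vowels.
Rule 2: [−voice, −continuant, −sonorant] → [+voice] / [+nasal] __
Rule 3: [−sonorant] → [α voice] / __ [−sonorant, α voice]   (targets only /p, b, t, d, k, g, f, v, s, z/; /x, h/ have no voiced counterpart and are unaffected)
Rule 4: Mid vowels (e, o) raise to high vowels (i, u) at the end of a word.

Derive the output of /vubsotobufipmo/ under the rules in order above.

vupsodobuvipmu

Rule 1 (intervocalic voicing): /t/ is a voiceless obstruent between vowels /o/ and /o/, so it voices to [d]. /f/ is a voiceless obstruent between vowels /u/ and /i/, so it voices to [v]. /vubsotobufipmo/ → vubsodobuvipmo.
Rule 2 (post-nasal voicing): no segment meets the environment; /vubsodobuvipmo/ is unchanged.
Rule 3 (regressive voicing assimilation): /b/ precedes the voiceless obstruent /s/, so it devoices to [p] by assimilation. /vubsodobuvipmo/ → vupsodobuvipmo.
Rule 4 (final vowel raising): /o/ is a mid vowel in word-final position, so it raises to [u]. /vupsodobuvipmo/ → vupsodobuvipmu.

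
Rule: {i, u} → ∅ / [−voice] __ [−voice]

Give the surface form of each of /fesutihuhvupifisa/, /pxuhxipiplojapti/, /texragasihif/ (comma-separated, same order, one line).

/fesutihuhvupifisa/: /u/ is a high vowel flanked by voiceless consonants /s/ and /t/, so it deletes. /i/ is a high vowel flanked by voiceless consonants /t/ and /h/, so it deletes. /u/ is a high vowel flanked by voiceless consonants /h/ and /h/, so it deletes. /i/ is a high vowel flanked by voiceless consonants /p/ and /f/, so it deletes. /i/ is a high vowel flanked by voiceless consonants /f/ and /s/, so it deletes. → [festhhvupfsa].
/pxuhxipiplojapti/: /u/ is a high vowel flanked by voiceless consonants /x/ and /h/, so it deletes. /i/ is a high vowel flanked by voiceless consonants /x/ and /p/, so it deletes. /i/ is a high vowel flanked by voiceless consonants /p/ and /p/, so it deletes. → [pxhxpplojapti].
/texragasihif/: /i/ is a high vowel flanked by voiceless consonants /s/ and /h/, so it deletes. /i/ is a high vowel flanked by voiceless consonants /h/ and /f/, so it deletes. → [texragashf].

festhhvupfsa, pxhxpplojapti, texragashf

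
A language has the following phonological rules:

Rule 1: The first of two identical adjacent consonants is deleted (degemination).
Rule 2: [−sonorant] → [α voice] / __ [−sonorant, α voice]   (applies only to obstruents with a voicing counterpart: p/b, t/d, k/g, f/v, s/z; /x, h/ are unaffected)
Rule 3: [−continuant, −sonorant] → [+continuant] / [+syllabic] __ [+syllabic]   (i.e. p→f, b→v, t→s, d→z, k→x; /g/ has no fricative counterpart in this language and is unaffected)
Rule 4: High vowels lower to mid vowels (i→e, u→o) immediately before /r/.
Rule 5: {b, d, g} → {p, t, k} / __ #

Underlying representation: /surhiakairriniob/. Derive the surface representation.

sorhiaxaeriniop

Rule 1 (degemination): /rr/ is a geminate; the first /r/ deletes. /surhiakairriniob/ → surhiakairiniob.
Rule 2 (regressive voicing assimilation): no segment meets the environment; /surhiakairiniob/ is unchanged.
Rule 3 (intervocalic spirantization): /k/ is a stop between vowels /a/ and /a/, so it spirantizes to the fricative [x]. /surhiakairiniob/ → surhiaxairiniob.
Rule 4 (pre-rhotic lowering): /u/ is a high vowel immediately before /r/, so it lowers to [o]. /i/ is a high vowel immediately before /r/, so it lowers to [e]. /surhiaxairiniob/ → sorhiaxaeriniob.
Rule 5 (final devoicing): /b/ is a voiced stop in word-final position, so it devoices to [p]. /sorhiaxaeriniob/ → sorhiaxaeriniop.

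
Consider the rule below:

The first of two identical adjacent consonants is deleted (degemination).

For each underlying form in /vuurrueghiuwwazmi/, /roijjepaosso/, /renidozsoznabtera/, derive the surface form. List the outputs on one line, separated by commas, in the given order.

vuurueghiuwazmi, roijepaoso, renidozsoznabtera

/vuurrueghiuwwazmi/: /rr/ is a geminate; the first /r/ deletes. /ww/ is a geminate; the first /w/ deletes. → [vuurueghiuwazmi].
/roijjepaosso/: /jj/ is a geminate; the first /j/ deletes. /ss/ is a geminate; the first /s/ deletes. → [roijepaoso].
/renidozsoznabtera/: the rule's environment is not met; surfaces unchanged as [renidozsoznabtera].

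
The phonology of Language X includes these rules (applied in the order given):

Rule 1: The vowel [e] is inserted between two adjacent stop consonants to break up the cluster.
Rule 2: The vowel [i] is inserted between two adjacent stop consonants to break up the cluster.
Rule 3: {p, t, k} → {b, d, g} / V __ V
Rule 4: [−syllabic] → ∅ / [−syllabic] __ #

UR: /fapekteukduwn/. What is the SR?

fabegedeugeduw

Rule 1 (stop-cluster e-epenthesis): /k/ and /t/ form a stop–stop cluster, so [e] is inserted between them. /k/ and /d/ form a stop–stop cluster, so [e] is inserted between them. /fapekteukduwn/ → fapeketeukeduwn.
Rule 2 (stop-cluster i-epenthesis): no segment meets the environment; /fapeketeukeduwn/ is unchanged.
Rule 3 (intervocalic voicing): /p/ is a voiceless stop between vowels /a/ and /e/, so it voices to [b]. /k/ is a voiceless stop between vowels /e/ and /e/, so it voices to [g]. /t/ is a voiceless stop between vowels /e/ and /e/, so it voices to [d]. /k/ is a voiceless stop between vowels /u/ and /e/, so it voices to [g]. /fapeketeukeduwn/ → fabegedeugeduwn.
Rule 4 (final cluster simplification): /n/ is the second consonant of a word-final cluster /wn/, so it deletes. /fabegedeugeduwn/ → fabegedeugeduw.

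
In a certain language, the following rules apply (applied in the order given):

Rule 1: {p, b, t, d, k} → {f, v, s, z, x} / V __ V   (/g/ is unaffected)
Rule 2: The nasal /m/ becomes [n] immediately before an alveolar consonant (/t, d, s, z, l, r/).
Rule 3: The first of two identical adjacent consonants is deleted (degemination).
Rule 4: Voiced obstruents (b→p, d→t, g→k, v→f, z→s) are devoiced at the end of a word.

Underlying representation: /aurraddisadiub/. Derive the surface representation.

auradisaziup

Rule 1 (intervocalic spirantization): /d/ is a stop between vowels /a/ and /i/, so it spirantizes to the fricative [z]. /aurraddisadiub/ → aurraddisaziub.
Rule 2 (nasal place assimilation): no segment meets the environment; /aurraddisaziub/ is unchanged.
Rule 3 (degemination): /rr/ is a geminate; the first /r/ deletes. /dd/ is a geminate; the first /d/ deletes. /aurraddisaziub/ → auradisaziub.
Rule 4 (final devoicing): /b/ is a voiced obstruent in word-final position, so it devoices to [p]. /auradisaziub/ → auradisaziup.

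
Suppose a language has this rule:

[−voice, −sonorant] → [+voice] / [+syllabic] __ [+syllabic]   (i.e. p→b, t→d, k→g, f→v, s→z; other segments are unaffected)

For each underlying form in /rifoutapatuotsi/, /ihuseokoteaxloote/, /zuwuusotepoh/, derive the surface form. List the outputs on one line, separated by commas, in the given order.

rivoudabaduotsi, ihuzeogodeaxloode, zuwuuzodeboh

/rifoutapatuotsi/: /f/ is a voiceless obstruent between vowels /i/ and /o/, so it voices to [v]. /t/ is a voiceless obstruent between vowels /u/ and /a/, so it voices to [d]. /p/ is a voiceless obstruent between vowels /a/ and /a/, so it voices to [b]. /t/ is a voiceless obstruent between vowels /a/ and /u/, so it voices to [d]. → [rivoudabaduotsi].
/ihuseokoteaxloote/: /s/ is a voiceless obstruent between vowels /u/ and /e/, so it voices to [z]. /k/ is a voiceless obstruent between vowels /o/ and /o/, so it voices to [g]. /t/ is a voiceless obstruent between vowels /o/ and /e/, so it voices to [d]. /t/ is a voiceless obstruent between vowels /o/ and /e/, so it voices to [d]. → [ihuzeogodeaxloode].
/zuwuusotepoh/: /s/ is a voiceless obstruent between vowels /u/ and /o/, so it voices to [z]. /t/ is a voiceless obstruent between vowels /o/ and /e/, so it voices to [d]. /p/ is a voiceless obstruent between vowels /e/ and /o/, so it voices to [b]. → [zuwuuzodeboh].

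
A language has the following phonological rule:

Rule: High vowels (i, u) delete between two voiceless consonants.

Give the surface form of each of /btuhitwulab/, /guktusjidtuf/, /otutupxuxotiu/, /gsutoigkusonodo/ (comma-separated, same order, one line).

/btuhitwulab/: /u/ is a high vowel flanked by voiceless consonants /t/ and /h/, so it deletes. /i/ is a high vowel flanked by voiceless consonants /h/ and /t/, so it deletes. → [bthtwulab].
/guktusjidtuf/: /u/ is a high vowel flanked by voiceless consonants /t/ and /s/, so it deletes. /u/ is a high vowel flanked by voiceless consonants /t/ and /f/, so it deletes. → [guktsjidtf].
/otutupxuxotiu/: /u/ is a high vowel flanked by voiceless consonants /t/ and /t/, so it deletes. /u/ is a high vowel flanked by voiceless consonants /t/ and /p/, so it deletes. /u/ is a high vowel flanked by voiceless consonants /x/ and /x/, so it deletes. → [ottpxxotiu].
/gsutoigkusonodo/: /u/ is a high vowel flanked by voiceless consonants /s/ and /t/, so it deletes. /u/ is a high vowel flanked by voiceless consonants /k/ and /s/, so it deletes. → [gstoigksonodo].

bthtwulab, guktsjidtf, ottpxxotiu, gstoigksonodo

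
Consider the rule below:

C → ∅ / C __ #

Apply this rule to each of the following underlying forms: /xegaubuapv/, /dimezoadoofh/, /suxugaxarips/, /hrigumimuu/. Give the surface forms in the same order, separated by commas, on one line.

/xegaubuapv/: /v/ is the second consonant of a word-final cluster /pv/, so it deletes. → [xegaubuap].
/dimezoadoofh/: /h/ is the second consonant of a word-final cluster /fh/, so it deletes. → [dimezoadoof].
/suxugaxarips/: /s/ is the second consonant of a word-final cluster /ps/, so it deletes. → [suxugaxarip].
/hrigumimuu/: the rule's environment is not met; surfaces unchanged as [hrigumimuu].

xegaubuap, dimezoadoof, suxugaxarip, hrigumimuu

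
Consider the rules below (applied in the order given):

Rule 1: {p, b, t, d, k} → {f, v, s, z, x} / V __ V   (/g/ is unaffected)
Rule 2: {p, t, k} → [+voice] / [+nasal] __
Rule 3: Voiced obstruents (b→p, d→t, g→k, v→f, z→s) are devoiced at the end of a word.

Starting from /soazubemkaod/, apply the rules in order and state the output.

soazuvemgaot

Rule 1 (intervocalic spirantization): /b/ is a stop between vowels /u/ and /e/, so it spirantizes to the fricative [v]. /soazubemkaod/ → soazuvemkaod.
Rule 2 (post-nasal voicing): /k/ is a voiceless stop immediately after the nasal /m/, so it voices to [g]. /soazuvemkaod/ → soazuvemgaod.
Rule 3 (final devoicing): /d/ is a voiced obstruent in word-final position, so it devoices to [t]. /soazuvemgaod/ → soazuvemgaot.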